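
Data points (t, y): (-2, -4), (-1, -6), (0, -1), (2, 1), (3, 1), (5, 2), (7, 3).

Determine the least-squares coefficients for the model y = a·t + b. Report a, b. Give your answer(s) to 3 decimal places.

a = 0.906, b = -2.384

Sums needed: Σt·t = 92, Σt = 14, Σ1 = 7.
Moment sums: Σt·y = 50, Σy = -4.
XᵀX·[a, b]ᵀ = Xᵀy becomes [[92, 14]; [14, 7]]·[a, b]ᵀ = [50, -4]ᵀ.
Δ = 92·7 − 14² = 448.
a = (50·7 − 14·(-4))/448 = 29/32; b = (92·(-4) − 14·50)/448 = -267/112.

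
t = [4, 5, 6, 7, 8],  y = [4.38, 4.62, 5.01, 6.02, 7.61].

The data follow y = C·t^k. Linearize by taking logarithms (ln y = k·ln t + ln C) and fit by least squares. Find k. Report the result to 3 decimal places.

k = 0.764

Taking logs, ln y = k·ln t + ln C, so regress ln y on ln t.
Σln t = 8.8128, Σ(ln t)² = 15.8331, Σln y = 8.4434, Σln t·ln y = 15.1112.
Normal system: [[15.8331, 8.8128]; [8.8128, 5]]·[k, ln C]ᵀ = [15.1112, 8.4434]ᵀ.
Solving (det = 1.4995): k = 0.76394, ln C = 0.34220.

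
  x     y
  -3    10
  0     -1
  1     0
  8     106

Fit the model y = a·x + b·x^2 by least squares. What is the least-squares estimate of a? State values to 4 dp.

Normal-equation sums: Σx·x = 74, Σx·x^2 = 486, Σx^2·x^2 = 4178.
For Mᵀy: Σx·y = 818, Σx^2·y = 6874.
So MᵀM·[a, b]ᵀ = Mᵀy: [[74, 486]; [486, 4178]]·[a, b]ᵀ = [818, 6874]ᵀ.
det = 74·4178 − 486² = 72976.
a = (818·4178 − 486·6874)/72976 = 9605/9122; b = (74·6874 − 486·818)/72976 = 13891/9122.

a = 1.0529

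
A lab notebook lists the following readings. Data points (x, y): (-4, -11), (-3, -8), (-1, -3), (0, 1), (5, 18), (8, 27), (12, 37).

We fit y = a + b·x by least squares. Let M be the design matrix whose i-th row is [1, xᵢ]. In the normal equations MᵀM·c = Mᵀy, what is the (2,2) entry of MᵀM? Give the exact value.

Row 2 ↔ basis x, column 2 ↔ basis x, so (MᵀM)_{2,2} = Σᵢ (x)·(x) = (-4)·(-4) + (-3)·(-3) + (-1)·(-1) + (0)·(0) + (5)·(5) + (8)·(8) + (12)·(12) = 259.

259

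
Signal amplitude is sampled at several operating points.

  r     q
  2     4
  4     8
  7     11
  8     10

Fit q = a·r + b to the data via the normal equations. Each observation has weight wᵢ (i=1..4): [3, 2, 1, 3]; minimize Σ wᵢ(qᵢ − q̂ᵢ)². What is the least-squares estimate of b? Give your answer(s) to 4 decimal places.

b = 2.6667

Setting ∂/∂a … = 0 gives: 285·a + 45·b = 405;  45·a + 9·b = 69.
(Σwᵢ·r·r = 285, Σwᵢ·r = 45, Σwᵢ·1 = 9, Σwᵢ·r·q = 405, Σwᵢ·q = 69.)
Δ = 285·9 − 45² = 540.
a = (405·9 − 45·69)/540 = 1; b = (285·69 − 45·405)/540 = 8/3.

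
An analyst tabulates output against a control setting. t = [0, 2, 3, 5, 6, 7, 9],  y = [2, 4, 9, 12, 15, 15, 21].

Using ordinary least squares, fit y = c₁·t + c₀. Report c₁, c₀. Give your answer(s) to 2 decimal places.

From the data, Σt·t = 204, Σt = 32, Σ1 = 7.
And Σt·y = 479, Σy = 78.
AᵀA·[c₁, c₀]ᵀ = Aᵀy becomes [[204, 32]; [32, 7]]·[c₁, c₀]ᵀ = [479, 78]ᵀ.
Eliminating c₀: 7·(row 1) − 32·(row 2) gives 404·c₁ = 7·479 − 32·78 = 857, so c₁ = 857/404.
Then c₀ = (78 − 32·(857/404))/7 = 146/101.

c₁ = 2.12, c₀ = 1.45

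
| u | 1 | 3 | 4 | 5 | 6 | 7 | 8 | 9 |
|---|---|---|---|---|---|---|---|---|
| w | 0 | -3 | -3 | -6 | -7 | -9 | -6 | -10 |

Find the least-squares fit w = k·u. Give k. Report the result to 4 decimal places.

Entries of XᵀX: Σu·u = 281.
And Σu·w = -294.
Normal equations: [[281]]·[k]ᵀ = [-294]ᵀ.
k = (-294)/281 = -1.04626.

k = -1.0463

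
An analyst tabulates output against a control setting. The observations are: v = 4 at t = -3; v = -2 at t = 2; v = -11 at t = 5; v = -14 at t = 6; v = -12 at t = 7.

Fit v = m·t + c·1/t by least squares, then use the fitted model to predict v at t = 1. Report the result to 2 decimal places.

v̂ = 2.48

From the data, Σt·t = 123, Σt·1/t = 5, Σ1/t·1/t = 9907/22050.
Moment sums: Σt·v = -239, Σ1/t·v = -901/105.
Δ = 123·(9907/22050) − 5² = 222437/7350.
m = ((-239)·(9907/22050) − 5·(-901/105))/(222437/7350) = -1421723/667311; c = (123·(-901/105) − 5·(-239))/(222437/7350) = 1025640/222437.
At t = 1: v̂ = (-1421723/667311)·(1) + (1025640/222437)·(1) = 1655197/667311.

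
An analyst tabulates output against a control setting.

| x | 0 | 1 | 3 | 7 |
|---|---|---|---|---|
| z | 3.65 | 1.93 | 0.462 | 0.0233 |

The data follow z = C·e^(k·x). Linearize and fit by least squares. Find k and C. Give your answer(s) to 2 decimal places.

Taking logs, ln z = k·x + ln C, so regress ln z on x.
Σx = 11.0000, Σ(x)² = 59.0000, Σln z = -2.5792, Σx·ln z = -27.9742.
Equations: 59.0000·k + 11.0000·ln C = -27.9742;  11.0000·k + 4·ln C = -2.5792.
Δ = 59.0000·4 − (11.0000)² = 115.0000; k = (-27.9742·4 − 11.0000·-2.5792)/115.0000 = -0.72630, ln C = (59.0000·-2.5792 − 11.0000·-27.9742)/115.0000 = 1.35252, so C = exp(1.35252) = 3.86718.

k = -0.73, C = 3.87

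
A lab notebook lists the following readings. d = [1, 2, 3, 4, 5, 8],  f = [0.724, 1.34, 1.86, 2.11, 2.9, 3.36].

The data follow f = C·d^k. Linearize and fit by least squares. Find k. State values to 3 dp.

k = 0.757

Linearized form: ln f = k·ln d + ln C. From the 6 transformed points,
AᵀA = [[10.5236, 6.8669]; [6.8669, 6]], rhs = [6.1535, 3.6136]ᵀ  (here Σln d = 6.8669, Σ(ln d)² = 10.5236, Σln f = 3.6136, Σln d·ln f = 6.1535).
Δ = 10.5236·6 − (6.8669)² = 15.9867; k = (6.1535·6 − 6.8669·3.6136)/15.9867 = 0.75729, ln C = (10.5236·3.6136 − 6.8669·6.1535)/15.9867 = -0.26444.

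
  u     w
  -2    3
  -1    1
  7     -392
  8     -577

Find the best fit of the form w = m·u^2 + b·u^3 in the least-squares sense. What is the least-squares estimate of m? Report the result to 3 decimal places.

m = -1.022

From the data, Σu^2·u^2 = 6514, Σu^2·u^3 = 49542, Σu^3·u^3 = 379858.
Right-hand side: Σu^2·w = -56123, Σu^3·w = -429905.
So MᵀM·[m, b]ᵀ = Mᵀw: [[6514, 49542]; [49542, 379858]]·[m, b]ᵀ = [-56123, -429905]ᵀ.
Eliminating b: 379858·(row 1) − 49542·(row 2) gives 19985248·m = 379858·(-56123) − 49542·(-429905) = -20417024, so m = -638032/624539.
Then b = ((-429905) − 49542·(-638032/624539))/379858 = -1247219/1249078.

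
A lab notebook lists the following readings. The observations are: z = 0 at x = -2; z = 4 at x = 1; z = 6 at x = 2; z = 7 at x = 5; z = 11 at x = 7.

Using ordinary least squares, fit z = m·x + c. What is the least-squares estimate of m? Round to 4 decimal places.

m = 1.1220

With design matrix A, AᵀA = [[83, 13]; [13, 5]] and Aᵀz = [128, 28]ᵀ.
Eliminating c: 5·(row 1) − 13·(row 2) gives 246·m = 5·128 − 13·28 = 276, so m = 46/41.
Then c = (28 − 13·(46/41))/5 = 110/41.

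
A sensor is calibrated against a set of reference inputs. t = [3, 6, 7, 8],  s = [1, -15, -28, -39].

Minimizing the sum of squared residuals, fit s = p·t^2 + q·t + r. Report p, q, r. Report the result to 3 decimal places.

p = -1.224, q = 5.326, r = -3.867

Entries of AᵀA: Σt^2·t^2 = 7874, Σt^2·t = 1098, Σt^2 = 158, Σt·t = 158, Σt = 24, Σ1 = 4.
For Aᵀs: Σt^2·s = -4399, Σt·s = -595, Σs = -81.
Normal equations: [[7874, 1098, 158]; [1098, 158, 24]; [158, 24, 4]]·[p, q, r]ᵀ = [-4399, -595, -81]ᵀ.
Row-reducing yields p = -443/362, q = 964/181, r = -700/181.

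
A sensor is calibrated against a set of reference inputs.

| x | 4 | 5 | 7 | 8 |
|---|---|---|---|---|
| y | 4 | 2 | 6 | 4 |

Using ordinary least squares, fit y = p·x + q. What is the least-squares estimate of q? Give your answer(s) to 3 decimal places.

q = 1.600

Compute the Gram sums: Σx·x = 154, Σx = 24, Σ1 = 4.
For Mᵀy: Σx·y = 100, Σy = 16.
det = 154·4 − 24² = 40.
p = (100·4 − 24·16)/40 = 2/5; q = (154·16 − 24·100)/40 = 8/5.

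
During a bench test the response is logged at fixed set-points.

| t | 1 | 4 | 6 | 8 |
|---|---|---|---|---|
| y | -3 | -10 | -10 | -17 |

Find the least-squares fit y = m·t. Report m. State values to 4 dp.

m = -2.0427

Entries of XᵀX: Σt·t = 117.
Moment sums: Σt·y = -239.
So XᵀX·[m]ᵀ = Xᵀy: [[117]]·[m]ᵀ = [-239]ᵀ.
Hence m = -239 / 117 ≈ -2.04274.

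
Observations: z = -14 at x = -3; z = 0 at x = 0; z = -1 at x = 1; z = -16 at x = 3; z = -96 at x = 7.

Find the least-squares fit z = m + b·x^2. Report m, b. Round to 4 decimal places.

m = 1.5461, b = -1.9813

MᵀM·[m, b]ᵀ = Mᵀz reads: 5·m + 68·b = -127;  68·m + 2564·b = -4975.
(Σ1 = 5, Σx^2 = 68, Σx^2·x^2 = 2564, Σz = -127, Σx^2·z = -4975.)
Eliminating b: 2564·(row 1) − 68·(row 2) gives 8196·m = 2564·(-127) − 68·(-4975) = 12672, so m = 1056/683.
Then b = ((-4975) − 68·(1056/683))/2564 = -5413/2732.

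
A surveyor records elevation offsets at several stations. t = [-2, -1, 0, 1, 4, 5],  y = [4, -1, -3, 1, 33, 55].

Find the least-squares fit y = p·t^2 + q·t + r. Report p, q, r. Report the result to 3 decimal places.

From the data, Σt^2·t^2 = 899, Σt^2·t = 181, Σt^2 = 47, Σt·t = 47, Σt = 7, Σ1 = 6.
For Aᵀy: Σt^2·y = 1919, Σt·y = 401, Σy = 89.
AᵀA·[p, q, r]ᵀ = Aᵀy becomes [[899, 181, 47]; [181, 47, 7]; [47, 7, 6]]·[p, q, r]ᵀ = [1919, 401, 89]ᵀ.
Inverting the 3×3 Gram matrix, [p, q, r]ᵀ = [14933/7044, 5387/7044, -3129/1174]ᵀ.

p = 2.120, q = 0.765, r = -2.665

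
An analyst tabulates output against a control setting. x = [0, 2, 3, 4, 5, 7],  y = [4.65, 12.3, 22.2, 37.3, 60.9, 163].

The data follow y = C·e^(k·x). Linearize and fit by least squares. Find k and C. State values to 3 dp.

k = 0.512, C = 4.644

Taking logs, ln y = k·x + ln C, so regress ln y on x.
XᵀX = [[103.0000, 21.0000]; [21.0000, 6]], rhs = [84.9979, 19.9685]ᵀ  (here Σx = 21.0000, Σ(x)² = 103.0000, Σln y = 19.9685, Σx·ln y = 84.9979).
Solving (det = 177.0000): k = 0.51214, ln C = 1.53562, so C = exp(1.53562) = 4.64418.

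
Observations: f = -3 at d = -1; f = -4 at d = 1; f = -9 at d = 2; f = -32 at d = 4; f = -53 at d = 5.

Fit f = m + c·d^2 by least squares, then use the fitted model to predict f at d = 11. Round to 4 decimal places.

f̂ = -247.3543

From the data, Σ1 = 5, Σd^2 = 47, Σd^2·d^2 = 899.
For Aᵀf: Σf = -101, Σd^2·f = -1880.
AᵀA·[m, c]ᵀ = Aᵀf becomes [[5, 47]; [47, 899]]·[m, c]ᵀ = [-101, -1880]ᵀ.
Determinant 5·899 − 47² = 2286.
m = ((-101)·899 − 47·(-1880))/2286 = -271/254; c = (5·(-1880) − 47·(-101))/2286 = -517/254.
At d = 11: f̂ = (-271/254)·(1) + (-517/254)·(121) = -31414/127.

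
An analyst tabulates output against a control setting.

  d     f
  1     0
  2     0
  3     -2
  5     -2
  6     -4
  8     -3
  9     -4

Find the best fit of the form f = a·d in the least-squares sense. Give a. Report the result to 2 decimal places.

From the data, Σd·d = 220.
For Xᵀf: Σd·f = -100.
Hence a = -100 / 220 ≈ -0.454545.

a = -0.45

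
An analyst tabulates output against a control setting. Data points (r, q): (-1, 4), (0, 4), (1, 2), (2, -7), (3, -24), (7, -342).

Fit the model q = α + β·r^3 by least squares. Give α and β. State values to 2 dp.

The normal system MᵀM·[α, β]ᵀ = Mᵀq is [[6, 378]; [378, 118444]]·[α, β]ᵀ = [-363, -118012]ᵀ.
Eliminating β: 118444·(row 1) − 378·(row 2) gives 567780·α = 118444·(-363) − 378·(-118012) = 1613364, so α = 134447/47315.
Then β = ((-118012) − 378·(134447/47315))/118444 = -95143/94630.

α = 2.84, β = -1.01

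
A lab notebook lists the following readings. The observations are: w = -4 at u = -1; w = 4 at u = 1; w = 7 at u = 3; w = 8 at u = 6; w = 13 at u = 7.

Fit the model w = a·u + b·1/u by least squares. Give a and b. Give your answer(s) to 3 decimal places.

a = 1.619, b = 2.514

Setting ∂/∂a … = 0 gives: 96·a + 5·b = 168;  5·a + (3809/1764)·b = 284/21.
(Σu·u = 96, Σu·1/u = 5, Σ1/u·1/u = 3809/1764, Σu·w = 168, Σ1/u·w = 284/21.)
det = 96·(3809/1764) − 5² = 26797/147.
a = (168·(3809/1764) − 5·(284/21))/(26797/147) = 43386/26797; b = (96·(284/21) − 5·168)/(26797/147) = 67368/26797.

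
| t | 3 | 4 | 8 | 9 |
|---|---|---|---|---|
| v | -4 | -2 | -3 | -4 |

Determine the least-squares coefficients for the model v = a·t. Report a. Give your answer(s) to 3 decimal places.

a = -0.471

The normal system XᵀX·[a]ᵀ = Xᵀv is [[170]]·[a]ᵀ = [-80]ᵀ.
Hence a = -80 / 170 ≈ -0.470588.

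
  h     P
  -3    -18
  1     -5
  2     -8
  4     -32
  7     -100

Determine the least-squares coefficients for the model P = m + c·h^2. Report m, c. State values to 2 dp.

m = -0.77, c = -2.01

Forming XᵀX = [[5, 79]; [79, 2755]] and XᵀP = [-163, -5611]ᵀ gives XᵀX·[m, c]ᵀ = XᵀP.
Determinant 5·2755 − 79² = 7534.
m = ((-163)·2755 − 79·(-5611))/7534 = -2898/3767; c = (5·(-5611) − 79·(-163))/7534 = -7589/3767.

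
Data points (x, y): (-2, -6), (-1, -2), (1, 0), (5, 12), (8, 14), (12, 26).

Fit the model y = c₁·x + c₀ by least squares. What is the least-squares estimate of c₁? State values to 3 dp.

Sums needed: Σx·x = 239, Σx = 23, Σ1 = 6.
And Σx·y = 498, Σy = 44.
Eliminating c₀: 6·(row 1) − 23·(row 2) gives 905·c₁ = 6·498 − 23·44 = 1976, so c₁ = 1976/905.
Then c₀ = (44 − 23·(1976/905))/6 = -938/905.

c₁ = 2.183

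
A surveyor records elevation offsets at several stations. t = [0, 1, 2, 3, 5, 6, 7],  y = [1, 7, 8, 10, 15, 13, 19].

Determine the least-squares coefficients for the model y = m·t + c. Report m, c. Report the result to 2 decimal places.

The normal system MᵀM·[m, c]ᵀ = Mᵀy is [[124, 24]; [24, 7]]·[m, c]ᵀ = [339, 73]ᵀ.
Δ = 124·7 − 24² = 292.
m = (339·7 − 24·73)/292 = 621/292; c = (124·73 − 24·339)/292 = 229/73.

m = 2.13, c = 3.14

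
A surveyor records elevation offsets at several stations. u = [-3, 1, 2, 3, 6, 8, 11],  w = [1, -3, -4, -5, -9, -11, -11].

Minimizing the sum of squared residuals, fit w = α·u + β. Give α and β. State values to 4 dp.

With design matrix A, AᵀA = [[244, 28]; [28, 7]] and Aᵀw = [-292, -42]ᵀ.
Δ = 244·7 − 28² = 924.
α = ((-292)·7 − 28·(-42))/924 = -31/33; β = (244·(-42) − 28·(-292))/924 = -74/33.

α = -0.9394, β = -2.2424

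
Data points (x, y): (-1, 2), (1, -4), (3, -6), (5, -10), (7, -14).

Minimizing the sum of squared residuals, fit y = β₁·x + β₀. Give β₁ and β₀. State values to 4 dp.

Entries of MᵀM: Σx·x = 85, Σx = 15, Σ1 = 5.
For Mᵀy: Σx·y = -172, Σy = -32.
Normal equations: [[85, 15]; [15, 5]]·[β₁, β₀]ᵀ = [-172, -32]ᵀ.
Eliminating β₀: 5·(row 1) − 15·(row 2) gives 200·β₁ = 5·(-172) − 15·(-32) = -380, so β₁ = -19/10.
Then β₀ = ((-32) − 15·(-19/10))/5 = -7/10.

β₁ = -1.9000, β₀ = -0.7000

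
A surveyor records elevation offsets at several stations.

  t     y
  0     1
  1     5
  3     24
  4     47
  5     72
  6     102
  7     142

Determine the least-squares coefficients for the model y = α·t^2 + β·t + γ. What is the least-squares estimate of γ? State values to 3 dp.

γ = 1.671

The normal equations are: 4660·α + 776·β + 136·γ = 13403;  776·α + 136·β + 26·γ = 2231;  136·α + 26·β + 7·γ = 393.
(Σt^2·t^2 = 4660, Σt^2·t = 776, Σt^2 = 136, Σt·t = 136, Σt = 26, Σ1 = 7, Σt^2·y = 13403, Σt·y = 2231, Σy = 393.)
Row-reducing yields α = 3597/1204, β = -3473/3612, γ = 431/258.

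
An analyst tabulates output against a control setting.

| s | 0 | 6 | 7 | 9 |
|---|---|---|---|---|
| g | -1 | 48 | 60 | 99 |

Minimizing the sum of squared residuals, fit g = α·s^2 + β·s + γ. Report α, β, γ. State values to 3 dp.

Setting ∂/∂α … = 0 gives: 10258·α + 1288·β + 166·γ = 12687;  1288·α + 166·β + 22·γ = 1599;  166·α + 22·β + 4·γ = 206.
(Σs^2·s^2 = 10258, Σs^2·s = 1288, Σs^2 = 166, Σs·s = 166, Σs = 22, Σ1 = 4, Σs^2·g = 12687, Σs·g = 1599, Σg = 206.)
Row-reducing yields α = 191/183, β = 1517/915, γ = -569/610.

α = 1.044, β = 1.658, γ = -0.933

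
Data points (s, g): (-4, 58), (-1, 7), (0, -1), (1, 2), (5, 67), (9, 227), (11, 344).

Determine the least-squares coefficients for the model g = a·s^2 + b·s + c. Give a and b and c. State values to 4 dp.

a = 3.0272, b = -2.1026, c = 0.9279

With design matrix A, AᵀA = [[22085, 2121, 245]; [2121, 245, 21]; [245, 21, 7]] and Aᵀg = [62623, 5925, 704]ᵀ.
Row-reducing yields a = 29073/9604, b = -20193/9604, c = 2228/2401.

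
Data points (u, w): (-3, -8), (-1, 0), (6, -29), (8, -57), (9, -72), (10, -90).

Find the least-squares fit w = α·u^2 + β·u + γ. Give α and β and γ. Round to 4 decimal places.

α = -0.9757, β = 0.5369, γ = 2.0596

Entries of AᵀA: Σu^2·u^2 = 22035, Σu^2·u = 2429, Σu^2 = 291, Σu·u = 291, Σu = 29, Σ1 = 6.
Moment sums: Σu^2·w = -19596, Σu·w = -2154, Σw = -256.
AᵀA·[α, β, γ]ᵀ = Aᵀw becomes [[22035, 2429, 291]; [2429, 291, 29]; [291, 29, 6]]·[α, β, γ]ᵀ = [-19596, -2154, -256]ᵀ.
Row-reducing yields α = -87415/89592, β = 16035/29864, γ = 23066/11199.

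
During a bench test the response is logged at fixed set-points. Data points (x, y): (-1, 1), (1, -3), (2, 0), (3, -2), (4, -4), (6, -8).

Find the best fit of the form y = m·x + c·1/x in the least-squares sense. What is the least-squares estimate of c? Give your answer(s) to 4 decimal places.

Normal-equation sums: Σx·x = 67, Σx·1/x = 6, Σ1/x·1/x = 353/144.
Moment sums: Σx·y = -74, Σ1/x·y = -7.
Δ = 67·(353/144) − 6² = 18467/144.
m = ((-74)·(353/144) − 6·(-7))/(18467/144) = -20074/18467; c = (67·(-7) − 6·(-74))/(18467/144) = -3600/18467.

c = -0.1949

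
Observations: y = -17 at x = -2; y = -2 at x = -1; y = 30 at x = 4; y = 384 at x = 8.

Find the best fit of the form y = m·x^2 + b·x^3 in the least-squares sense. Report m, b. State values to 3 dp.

m = -2.220, b = 1.027

With design matrix M, MᵀM = [[4369, 33759]; [33759, 266305]] and Mᵀy = [24986, 198666]ᵀ.
Determinant 4369·266305 − 33759² = 23816464.
m = (24986·266305 − 33759·198666)/23816464 = -13217191/5954116; b = (4369·198666 − 33759·24986)/23816464 = 6117345/5954116.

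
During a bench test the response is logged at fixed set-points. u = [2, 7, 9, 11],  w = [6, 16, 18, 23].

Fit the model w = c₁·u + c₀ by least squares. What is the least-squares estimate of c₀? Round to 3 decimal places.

Compute the Gram sums: Σu·u = 255, Σu = 29, Σ1 = 4.
And Σu·w = 539, Σw = 63.
So AᵀA·[c₁, c₀]ᵀ = Aᵀw: [[255, 29]; [29, 4]]·[c₁, c₀]ᵀ = [539, 63]ᵀ.
Determinant 255·4 − 29² = 179.
c₁ = (539·4 − 29·63)/179 = 329/179; c₀ = (255·63 − 29·539)/179 = 434/179.

c₀ = 2.425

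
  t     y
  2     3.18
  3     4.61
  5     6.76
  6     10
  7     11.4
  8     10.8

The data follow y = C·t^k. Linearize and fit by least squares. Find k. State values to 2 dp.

k = 0.96

Taking logs, ln y = k·ln t + ln C, so regress ln y on ln t.
AᵀA = [[15.5987, 9.2183]; [9.2183, 6]], rhs = [19.3659, 11.7119]ᵀ  (here Σln t = 9.2183, Σ(ln t)² = 15.5987, Σln y = 11.7119, Σln t·ln y = 19.3659).
Slope k = (n·Σln t·ln y − Σln t·Σln y)/(n·Σ(ln t)² − (Σln t)²) = (6·19.3659 − 9.2183·11.7119)/8.6152 = 0.95548; ln C = (Σln y − k·Σln t)/n = 0.48400.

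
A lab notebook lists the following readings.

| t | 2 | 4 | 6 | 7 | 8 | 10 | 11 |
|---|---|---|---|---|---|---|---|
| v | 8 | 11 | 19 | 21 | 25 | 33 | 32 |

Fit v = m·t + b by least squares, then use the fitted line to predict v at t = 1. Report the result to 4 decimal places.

v̂ = 3.8380

Setting ∂/∂m … = 0 gives: 390·m + 48·b = 1203;  48·m + 7·b = 149.
det = 390·7 − 48² = 426.
m = (1203·7 − 48·149)/426 = 423/142; b = (390·149 − 48·1203)/426 = 61/71.
At t = 1: v̂ = (423/142)·(1) + (61/71)·(1) = 545/142.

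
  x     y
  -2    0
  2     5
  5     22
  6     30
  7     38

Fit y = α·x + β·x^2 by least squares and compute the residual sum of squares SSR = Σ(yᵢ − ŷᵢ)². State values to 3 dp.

From the data, Σx·x = 118, Σx·x^2 = 684, Σx^2·x^2 = 4354.
Right-hand side: Σx·y = 566, Σx^2·y = 3512.
Normal equations: [[118, 684]; [684, 4354]]·[α, β]ᵀ = [566, 3512]ᵀ.
det = 118·4354 − 684² = 45916.
α = (566·4354 − 684·3512)/45916 = 15539/11479; β = (118·3512 − 684·566)/45916 = 6818/11479.
Residuals: 3806/11479, -955/11479, 4393/11479, 5688/11479, -6653/11479; SSR = 9697/11479.

SSR = 0.845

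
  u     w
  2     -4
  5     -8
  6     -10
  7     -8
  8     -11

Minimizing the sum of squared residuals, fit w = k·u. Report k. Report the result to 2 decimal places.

k = -1.42

The normal equations are: 178·k = -252.
(Σu·u = 178, Σu·w = -252.)
Hence k = -252 / 178 ≈ -1.41573.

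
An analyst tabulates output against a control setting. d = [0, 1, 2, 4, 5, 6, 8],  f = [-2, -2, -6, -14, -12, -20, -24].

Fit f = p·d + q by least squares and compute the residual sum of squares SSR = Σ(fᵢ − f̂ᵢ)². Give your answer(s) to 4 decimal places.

With design matrix A, AᵀA = [[146, 26]; [26, 7]] and Aᵀf = [-442, -80]ᵀ.
det = 146·7 − 26² = 346.
p = ((-442)·7 − 26·(-80))/346 = -507/173; q = (146·(-80) − 26·(-442))/346 = -94/173.
Residuals: -252/173, 255/173, 70/173, -300/173, 553/173, -324/173, -2/173; SSR = 3666/173.

SSR = 21.1908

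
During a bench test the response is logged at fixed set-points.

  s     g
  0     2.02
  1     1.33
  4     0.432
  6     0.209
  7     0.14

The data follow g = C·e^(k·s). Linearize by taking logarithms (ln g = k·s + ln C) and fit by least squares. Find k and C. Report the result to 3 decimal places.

Linearized form: ln g = k·s + ln C. From the 5 transformed points,
XᵀX = [[102.0000, 18.0000]; [18.0000, 5]], rhs = [-26.2275, -3.3826]ᵀ  (here Σs = 18.0000, Σ(s)² = 102.0000, Σln g = -3.3826, Σs·ln g = -26.2275).
Slope k = (n·Σs·ln g − Σs·Σln g)/(n·Σ(s)² − (Σs)²) = (5·-26.2275 − 18.0000·-3.3826)/186.0000 = -0.37769; ln C = (Σln g − k·Σs)/n = 0.68317, so C = exp(0.68317) = 1.98015.

k = -0.378, C = 1.980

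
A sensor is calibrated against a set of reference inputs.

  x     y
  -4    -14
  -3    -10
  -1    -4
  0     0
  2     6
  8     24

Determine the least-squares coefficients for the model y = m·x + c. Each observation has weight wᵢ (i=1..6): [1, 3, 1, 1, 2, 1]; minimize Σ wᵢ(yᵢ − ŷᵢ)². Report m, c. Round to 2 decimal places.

The normal system AᵀWA·[m, c]ᵀ = AᵀWy is [[116, -2]; [-2, 9]]·[m, c]ᵀ = [366, -12]ᵀ.
Eliminating c: 9·(row 1) − (-2)·(row 2) gives 1040·m = 9·366 − (-2)·(-12) = 3270, so m = 327/104.
Then c = ((-12) − (-2)·(327/104))/9 = -33/52.

m = 3.14, c = -0.63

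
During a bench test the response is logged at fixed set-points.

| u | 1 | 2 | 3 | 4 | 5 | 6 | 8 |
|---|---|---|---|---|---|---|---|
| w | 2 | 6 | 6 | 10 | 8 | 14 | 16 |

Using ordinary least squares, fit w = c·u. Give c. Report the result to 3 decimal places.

c = 2.090

The normal equations are: 155·c = 324.
(Σu·u = 155, Σu·w = 324.)
c = 324/155 = 2.09032.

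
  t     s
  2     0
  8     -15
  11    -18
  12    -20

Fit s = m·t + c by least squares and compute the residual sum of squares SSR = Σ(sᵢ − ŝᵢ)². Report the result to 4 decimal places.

SSR = 6.7407

Normal-equation sums: Σt·t = 333, Σt = 33, Σ1 = 4.
Moment sums: Σt·s = -558, Σs = -53.
XᵀX·[m, c]ᵀ = Xᵀs becomes [[333, 33]; [33, 4]]·[m, c]ᵀ = [-558, -53]ᵀ.
det = 333·4 − 33² = 243.
m = ((-558)·4 − 33·(-53))/243 = -161/81; c = (333·(-53) − 33·(-558))/243 = 85/27.
Residuals: 67/81, -182/81, 58/81, 19/27; SSR = 182/27.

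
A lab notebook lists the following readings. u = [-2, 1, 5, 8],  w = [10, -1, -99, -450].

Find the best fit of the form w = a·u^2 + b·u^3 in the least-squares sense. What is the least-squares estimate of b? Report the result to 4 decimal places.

The normal system XᵀX·[a, b]ᵀ = Xᵀw is [[4738, 35862]; [35862, 277834]]·[a, b]ᵀ = [-31236, -242856]ᵀ.
Determinant 4738·277834 − 35862² = 30294448.
a = ((-31236)·277834 − 35862·(-242856))/30294448 = 3859881/3786806; b = (4738·(-242856) − 35862·(-31236))/30294448 = -3808287/3786806.

b = -1.0057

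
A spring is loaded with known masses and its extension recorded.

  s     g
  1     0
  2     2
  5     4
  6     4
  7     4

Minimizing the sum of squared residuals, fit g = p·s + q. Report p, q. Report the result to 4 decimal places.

p = 0.6418, q = 0.1045

Setting ∂/∂p … = 0 gives: 115·p + 21·q = 76;  21·p + 5·q = 14.
(Σs·s = 115, Σs = 21, Σ1 = 5, Σs·g = 76, Σg = 14.)
det = 115·5 − 21² = 134.
p = (76·5 − 21·14)/134 = 43/67; q = (115·14 − 21·76)/134 = 7/67.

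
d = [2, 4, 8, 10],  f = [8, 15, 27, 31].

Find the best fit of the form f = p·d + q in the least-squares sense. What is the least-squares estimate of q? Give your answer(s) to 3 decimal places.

q = 2.850

Entries of XᵀX: Σd·d = 184, Σd = 24, Σ1 = 4.
Right-hand side: Σd·f = 602, Σf = 81.
det = 184·4 − 24² = 160.
p = (602·4 − 24·81)/160 = 29/10; q = (184·81 − 24·602)/160 = 57/20.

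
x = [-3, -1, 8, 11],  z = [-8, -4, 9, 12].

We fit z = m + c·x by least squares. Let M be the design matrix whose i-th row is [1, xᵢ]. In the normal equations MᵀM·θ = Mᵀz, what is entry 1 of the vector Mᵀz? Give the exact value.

9

Entry 1 ↔ basis 1, so (Mᵀz)_{1} = Σᵢ zᵢ = (1)·(-8) + (1)·(-4) + (1)·(9) + (1)·(12) = 9.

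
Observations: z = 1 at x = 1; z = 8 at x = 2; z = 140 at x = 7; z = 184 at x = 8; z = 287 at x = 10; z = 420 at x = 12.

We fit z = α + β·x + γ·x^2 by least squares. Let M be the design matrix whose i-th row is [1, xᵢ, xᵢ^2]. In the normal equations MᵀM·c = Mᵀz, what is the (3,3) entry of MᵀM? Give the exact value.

37250

Row 3 ↔ basis x^2, column 3 ↔ basis x^2, so (MᵀM)_{3,3} = Σᵢ (x^2)·(x^2) = (1)·(1) + (4)·(4) + (49)·(49) + (64)·(64) + (100)·(100) + (144)·(144) = 37250.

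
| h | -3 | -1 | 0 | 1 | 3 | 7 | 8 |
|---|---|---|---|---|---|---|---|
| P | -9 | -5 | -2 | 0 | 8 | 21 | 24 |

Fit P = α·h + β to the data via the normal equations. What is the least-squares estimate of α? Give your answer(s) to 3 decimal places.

The normal equations are: 133·α + 15·β = 395;  15·α + 7·β = 37.
Eliminating β: 7·(row 1) − 15·(row 2) gives 706·α = 7·395 − 15·37 = 2210, so α = 1105/353.
Then β = (37 − 15·(1105/353))/7 = -502/353.

α = 3.130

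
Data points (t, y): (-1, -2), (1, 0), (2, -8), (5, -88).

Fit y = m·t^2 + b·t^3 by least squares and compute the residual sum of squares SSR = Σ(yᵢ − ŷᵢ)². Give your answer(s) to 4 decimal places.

SSR = 4.4886

Normal-equation sums: Σt^2·t^2 = 643, Σt^2·t^3 = 3157, Σt^3·t^3 = 15691.
Moment sums: Σt^2·y = -2234, Σt^3·y = -11062.
So MᵀM·[m, b]ᵀ = Mᵀy: [[643, 3157]; [3157, 15691]]·[m, b]ᵀ = [-2234, -11062]ᵀ.
Eliminating b: 15691·(row 1) − 3157·(row 2) gives 122664·m = 15691·(-2234) − 3157·(-11062) = -130960, so m = -16370/15333.
Then b = ((-11062) − 3157·(-16370/15333))/15691 = -7516/15333.
Residuals: -1148/807, 7962/5111, 2944/15333, -554/15333; SSR = 68824/15333.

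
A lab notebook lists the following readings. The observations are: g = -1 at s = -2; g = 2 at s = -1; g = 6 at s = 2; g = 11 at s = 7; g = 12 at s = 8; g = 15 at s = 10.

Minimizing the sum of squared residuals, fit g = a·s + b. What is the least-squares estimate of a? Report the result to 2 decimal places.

a = 1.23

Sums needed: Σs·s = 222, Σs = 24, Σ1 = 6.
Right-hand side: Σs·g = 335, Σg = 45.
So MᵀM·[a, b]ᵀ = Mᵀg: [[222, 24]; [24, 6]]·[a, b]ᵀ = [335, 45]ᵀ.
Determinant 222·6 − 24² = 756.
a = (335·6 − 24·45)/756 = 155/126; b = (222·45 − 24·335)/756 = 325/126.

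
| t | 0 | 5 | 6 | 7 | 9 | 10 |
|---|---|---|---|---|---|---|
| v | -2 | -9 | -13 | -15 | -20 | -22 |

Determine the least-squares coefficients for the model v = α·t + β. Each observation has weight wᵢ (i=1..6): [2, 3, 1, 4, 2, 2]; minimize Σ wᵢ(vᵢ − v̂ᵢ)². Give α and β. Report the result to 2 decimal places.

α = -2.06, β = -0.61

The normal equations are: 669·α + 87·β = -1433;  87·α + 14·β = -188.
(Σwᵢ·t·t = 669, Σwᵢ·t = 87, Σwᵢ·1 = 14, Σwᵢ·t·v = -1433, Σwᵢ·v = -188.)
Eliminating β: 14·(row 1) − 87·(row 2) gives 1797·α = 14·(-1433) − 87·(-188) = -3706, so α = -3706/1797.
Then β = ((-188) − 87·(-3706/1797))/14 = -367/599.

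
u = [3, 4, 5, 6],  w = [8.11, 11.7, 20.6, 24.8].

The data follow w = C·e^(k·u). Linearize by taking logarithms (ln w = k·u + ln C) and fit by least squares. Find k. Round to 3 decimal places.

k = 0.392

Taking logs, ln w = k·u + ln C, so regress ln w on u.
Σu = 18.0000, Σ(u)² = 86.0000, Σln w = 10.7888, Σu·ln w = 50.5092.
Equations: 86.0000·k + 18.0000·ln C = 50.5092;  18.0000·k + 4·ln C = 10.7888.
Slope k = (n·Σu·ln w − Σu·Σln w)/(n·Σ(u)² − (Σu)²) = (4·50.5092 − 18.0000·10.7888)/20.0000 = 0.39189; ln C = (Σln w − k·Σu)/n = 0.93368.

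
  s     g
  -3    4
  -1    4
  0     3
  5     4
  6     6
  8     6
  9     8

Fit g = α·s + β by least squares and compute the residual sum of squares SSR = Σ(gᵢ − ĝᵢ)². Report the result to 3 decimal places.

SSR = 6.034

Forming XᵀX = [[216, 24]; [24, 7]] and Xᵀg = [160, 35]ᵀ gives XᵀX·[α, β]ᵀ = Xᵀg.
det = 216·7 − 24² = 936.
α = (160·7 − 24·35)/936 = 35/117; β = (216·35 − 24·160)/936 = 155/39.
Residuals: 12/13, 38/117, -38/39, -172/117, 3/13, -43/117, 4/3; SSR = 706/117.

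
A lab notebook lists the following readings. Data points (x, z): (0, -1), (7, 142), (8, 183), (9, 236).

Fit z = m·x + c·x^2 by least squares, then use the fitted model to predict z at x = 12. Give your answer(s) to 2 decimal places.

The normal system MᵀM·[m, c]ᵀ = Mᵀz is [[194, 1584]; [1584, 13058]]·[m, c]ᵀ = [4582, 37786]ᵀ.
det = 194·13058 − 1584² = 24196.
m = (4582·13058 − 1584·37786)/24196 = -5317/6049; c = (194·37786 − 1584·4582)/24196 = 18149/6049.
At x = 12: ẑ = (-5317/6049)·(12) + (18149/6049)·(144) = 2549652/6049.

ẑ = 421.50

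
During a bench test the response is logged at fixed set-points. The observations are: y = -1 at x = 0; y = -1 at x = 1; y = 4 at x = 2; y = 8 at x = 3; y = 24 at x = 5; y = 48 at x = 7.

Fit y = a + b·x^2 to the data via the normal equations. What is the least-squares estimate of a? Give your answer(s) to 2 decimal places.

Compute the Gram sums: Σ1 = 6, Σx^2 = 88, Σx^2·x^2 = 3124.
Right-hand side: Σy = 82, Σx^2·y = 3039.
Determinant 6·3124 − 88² = 11000.
a = (82·3124 − 88·3039)/11000 = -128/125; b = (6·3039 − 88·82)/11000 = 5509/5500.

a = -1.02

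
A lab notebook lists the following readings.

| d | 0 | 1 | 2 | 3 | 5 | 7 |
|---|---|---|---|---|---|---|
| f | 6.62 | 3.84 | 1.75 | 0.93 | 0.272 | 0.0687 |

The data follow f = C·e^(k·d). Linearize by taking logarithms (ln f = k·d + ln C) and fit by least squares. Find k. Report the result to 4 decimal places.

With ln fᵢ as the transformed response and dᵢ as the regressor:
AᵀA = [[88.0000, 18.0000]; [18.0000, 6]], rhs = [-23.0088, -0.2573]ᵀ  (here Σd = 18.0000, Σ(d)² = 88.0000, Σln f = -0.2573, Σd·ln f = -23.0088).
Δ = 88.0000·6 − (18.0000)² = 204.0000; k = (-23.0088·6 − 18.0000·-0.2573)/204.0000 = -0.65402, ln C = (88.0000·-0.2573 − 18.0000·-23.0088)/204.0000 = 1.91918.

k = -0.6540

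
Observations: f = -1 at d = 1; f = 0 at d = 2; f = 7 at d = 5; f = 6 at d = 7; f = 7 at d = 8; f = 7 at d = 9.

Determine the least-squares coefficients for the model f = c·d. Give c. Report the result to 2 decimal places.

Entries of MᵀM: Σd·d = 224.
Right-hand side: Σd·f = 195.
So MᵀM·[c]ᵀ = Mᵀf: [[224]]·[c]ᵀ = [195]ᵀ.
Hence c = 195 / 224 ≈ 0.870536.

c = 0.87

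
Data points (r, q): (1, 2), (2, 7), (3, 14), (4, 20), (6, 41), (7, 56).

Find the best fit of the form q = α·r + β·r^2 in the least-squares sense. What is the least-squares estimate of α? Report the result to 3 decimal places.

α = 1.549

The normal equations are: 115·α + 659·β = 776;  659·α + 4051·β = 4696.
Determinant 115·4051 − 659² = 31584.
α = (776·4051 − 659·4696)/31584 = 1019/658; β = (115·4696 − 659·776)/31584 = 597/658.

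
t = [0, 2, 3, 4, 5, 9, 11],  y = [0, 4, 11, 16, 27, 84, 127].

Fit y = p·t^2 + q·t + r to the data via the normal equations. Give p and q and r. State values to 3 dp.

From the data, Σt^2·t^2 = 22180, Σt^2·t = 2284, Σt^2 = 256, Σt·t = 256, Σt = 34, Σ1 = 7.
Right-hand side: Σt^2·y = 23217, Σt·y = 2393, Σy = 269.
XᵀX·[p, q, r]ᵀ = Xᵀy becomes [[22180, 2284, 256]; [2284, 256, 34]; [256, 34, 7]]·[p, q, r]ᵀ = [23217, 2393, 269]ᵀ.
Inverting the 3×3 Gram matrix, [p, q, r]ᵀ = [6205/5964, 125/2982, 262/1491]ᵀ.

p = 1.040, q = 0.042, r = 0.176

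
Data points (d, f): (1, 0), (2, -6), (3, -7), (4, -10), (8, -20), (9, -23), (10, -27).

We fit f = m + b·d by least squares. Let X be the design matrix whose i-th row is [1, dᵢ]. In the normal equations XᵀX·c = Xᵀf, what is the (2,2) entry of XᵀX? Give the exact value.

275

Row 2 ↔ basis d, column 2 ↔ basis d, so (XᵀX)_{2,2} = Σᵢ (d)·(d) = (1)·(1) + (2)·(2) + (3)·(3) + (4)·(4) + (8)·(8) + (9)·(9) + (10)·(10) = 275.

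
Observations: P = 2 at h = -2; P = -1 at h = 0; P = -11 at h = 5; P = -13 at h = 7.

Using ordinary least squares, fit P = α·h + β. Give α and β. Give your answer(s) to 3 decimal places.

α = -1.745, β = -1.387

With design matrix A, AᵀA = [[78, 10]; [10, 4]] and AᵀP = [-150, -23]ᵀ.
Δ = 78·4 − 10² = 212.
α = ((-150)·4 − 10·(-23))/212 = -185/106; β = (78·(-23) − 10·(-150))/212 = -147/106.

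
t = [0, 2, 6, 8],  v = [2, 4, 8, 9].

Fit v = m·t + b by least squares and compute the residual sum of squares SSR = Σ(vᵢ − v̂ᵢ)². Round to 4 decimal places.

SSR = 0.3500

Forming MᵀM = [[104, 16]; [16, 4]] and Mᵀv = [128, 23]ᵀ gives MᵀM·[m, b]ᵀ = Mᵀv.
Δ = 104·4 − 16² = 160.
m = (128·4 − 16·23)/160 = 9/10; b = (104·23 − 16·128)/160 = 43/20.
Residuals: -3/20, 1/20, 9/20, -7/20; SSR = 7/20.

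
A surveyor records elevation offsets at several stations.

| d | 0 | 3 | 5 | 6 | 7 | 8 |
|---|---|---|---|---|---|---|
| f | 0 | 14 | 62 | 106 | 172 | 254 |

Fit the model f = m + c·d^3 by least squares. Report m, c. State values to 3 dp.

Sums needed: Σ1 = 6, Σd^3 = 1223, Σd^3·d^3 = 442803.
And Σf = 608, Σd^3·f = 220068.
Δ = 6·442803 − 1223² = 1161089.
m = (608·442803 − 1223·220068)/1161089 = 81060/1161089; c = (6·220068 − 1223·608)/1161089 = 576824/1161089.

m = 0.070, c = 0.497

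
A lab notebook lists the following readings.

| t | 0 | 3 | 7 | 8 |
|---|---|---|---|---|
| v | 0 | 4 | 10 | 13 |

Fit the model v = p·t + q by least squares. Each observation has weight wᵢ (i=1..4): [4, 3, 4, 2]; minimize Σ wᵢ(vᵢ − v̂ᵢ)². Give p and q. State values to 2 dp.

p = 1.53, q = -0.22

The normal system XᵀWX·[p, q]ᵀ = XᵀWv is [[351, 53]; [53, 13]]·[p, q]ᵀ = [524, 78]ᵀ.
Δ = 351·13 − 53² = 1754.
p = (524·13 − 53·78)/1754 = 1339/877; q = (351·78 − 53·524)/1754 = -197/877.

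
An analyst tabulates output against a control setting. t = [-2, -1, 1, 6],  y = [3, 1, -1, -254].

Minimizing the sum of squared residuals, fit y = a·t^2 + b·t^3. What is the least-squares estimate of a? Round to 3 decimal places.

The normal equations are: 1314·a + 7744·b = -9132;  7744·a + 46722·b = -54890.
(Σt^2·t^2 = 1314, Σt^2·t^3 = 7744, Σt^3·t^3 = 46722, Σt^2·y = -9132, Σt^3·y = -54890.)
Δ = 1314·46722 − 7744² = 1423172.
a = ((-9132)·46722 − 7744·(-54890))/1423172 = -399286/355793; b = (1314·(-54890) − 7744·(-9132))/1423172 = -351813/355793.

a = -1.122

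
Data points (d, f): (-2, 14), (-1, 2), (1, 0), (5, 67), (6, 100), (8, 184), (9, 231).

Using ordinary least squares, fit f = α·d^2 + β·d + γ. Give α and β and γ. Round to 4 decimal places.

α = 3.0413, β = -1.3631, γ = -1.6164

With design matrix A, AᵀA = [[12596, 1574, 212]; [1574, 212, 26]; [212, 26, 7]] and Aᵀf = [35820, 4456, 598]ᵀ.
Row-reducing yields α = 500966/164721, β = -224534/164721, γ = -88750/54907.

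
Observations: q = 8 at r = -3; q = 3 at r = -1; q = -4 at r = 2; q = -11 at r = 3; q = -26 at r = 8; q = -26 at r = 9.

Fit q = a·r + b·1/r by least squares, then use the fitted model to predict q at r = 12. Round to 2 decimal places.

XᵀX·[a, b]ᵀ = Xᵀq reads: 168·a + 6·b = -510;  6·a + (7777/5184)·b = -629/36.
Determinant 168·(7777/5184) − 6² = 46663/216.
a = ((-510)·(7777/5184) − 6·(-629/36))/(46663/216) = -570469/186652; b = (168·(-629/36) − 6·(-510))/(46663/216) = 26928/46663.
At r = 12: q̂ = (-570469/186652)·(12) + (26928/46663)·(1/12) = -1709163/46663.

q̂ = -36.63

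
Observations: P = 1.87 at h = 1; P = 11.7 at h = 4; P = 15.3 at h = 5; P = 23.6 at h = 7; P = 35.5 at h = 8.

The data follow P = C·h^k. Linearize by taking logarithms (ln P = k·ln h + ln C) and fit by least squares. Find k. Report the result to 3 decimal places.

k = 1.360

Let Y = ln P. Fitting Y = k·ln h + ln C by least squares:
Sums: Σln h = 7.0211, Σ(ln h)² = 12.6227, Σln P = 12.5442, Σln h·ln P = 21.3742.
Normal system: [[12.6227, 7.0211]; [7.0211, 5]]·[k, ln C]ᵀ = [21.3742, 12.5442]ᵀ.
Solving (det = 13.8181): k = 1.36033, ln C = 0.59863.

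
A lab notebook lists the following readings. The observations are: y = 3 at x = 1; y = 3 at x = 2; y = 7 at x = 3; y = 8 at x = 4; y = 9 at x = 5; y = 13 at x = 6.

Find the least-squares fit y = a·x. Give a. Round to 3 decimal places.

Compute the Gram sums: Σx·x = 91.
Moment sums: Σx·y = 185.
Normal equations: [[91]]·[a]ᵀ = [185]ᵀ.
a = 185/91 = 2.03297.

a = 2.033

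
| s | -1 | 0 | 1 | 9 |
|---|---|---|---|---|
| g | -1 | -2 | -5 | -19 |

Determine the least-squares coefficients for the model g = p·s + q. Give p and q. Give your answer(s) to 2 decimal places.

From the data, Σs·s = 83, Σs = 9, Σ1 = 4.
Right-hand side: Σs·g = -175, Σg = -27.
Eliminating q: 4·(row 1) − 9·(row 2) gives 251·p = 4·(-175) − 9·(-27) = -457, so p = -457/251.
Then q = ((-27) − 9·(-457/251))/4 = -666/251.

p = -1.82, q = -2.65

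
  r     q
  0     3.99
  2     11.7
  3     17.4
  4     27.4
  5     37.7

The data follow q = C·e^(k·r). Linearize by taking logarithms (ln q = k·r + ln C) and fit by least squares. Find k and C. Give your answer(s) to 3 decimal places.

k = 0.452, C = 4.319

Let Y = ln q. Fitting Y = k·r + ln C by least squares:
Σr = 14.0000, Σ(r)² = 54.0000, Σln q = 13.6401, Σr·ln q = 44.8791.
Equations: 54.0000·k + 14.0000·ln C = 44.8791;  14.0000·k + 5·ln C = 13.6401.
Solving (det = 74.0000): k = 0.45182, ln C = 1.46292, so C = exp(1.46292) = 4.31855.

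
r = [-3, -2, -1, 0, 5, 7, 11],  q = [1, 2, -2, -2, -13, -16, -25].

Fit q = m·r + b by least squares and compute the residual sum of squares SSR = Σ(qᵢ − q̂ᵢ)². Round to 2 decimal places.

SSR = 7.14

The normal equations are: 209·m + 17·b = -457;  17·m + 7·b = -55.
Eliminating b: 7·(row 1) − 17·(row 2) gives 1174·m = 7·(-457) − 17·(-55) = -2264, so m = -1132/587.
Then b = ((-55) − 17·(-1132/587))/7 = -1863/587.
Residuals: -946/587, 773/587, -443/587, 689/587, -108/587, 395/587, -360/587; SSR = 4192/587.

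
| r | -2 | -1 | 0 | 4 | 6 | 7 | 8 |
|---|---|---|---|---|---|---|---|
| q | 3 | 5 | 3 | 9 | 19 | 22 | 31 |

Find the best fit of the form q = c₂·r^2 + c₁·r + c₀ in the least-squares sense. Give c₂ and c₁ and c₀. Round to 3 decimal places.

Forming XᵀX = [[8066, 1126, 170]; [1126, 170, 22]; [170, 22, 7]] and Xᵀq = [3907, 541, 92]ᵀ gives XᵀX·[c₂, c₁, c₀]ᵀ = Xᵀq.
Solving the 3×3 system (Gaussian elimination) gives c₂ = 8609/20559, c₁ = 1663/41118, c₀ = 19505/6853.

c₂ = 0.419, c₁ = 0.040, c₀ = 2.846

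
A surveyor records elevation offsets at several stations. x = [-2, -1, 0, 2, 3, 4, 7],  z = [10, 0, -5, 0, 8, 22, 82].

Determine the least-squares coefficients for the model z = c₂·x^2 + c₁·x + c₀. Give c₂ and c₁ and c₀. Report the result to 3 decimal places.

Normal-equation sums: Σx^2·x^2 = 2771, Σx^2·x = 433, Σx^2 = 83, Σx·x = 83, Σx = 13, Σ1 = 7.
And Σx^2·z = 4482, Σx·z = 666, Σz = 117.
MᵀM·[c₂, c₁, c₀]ᵀ = Mᵀz becomes [[2771, 433, 83]; [433, 83, 13]; [83, 13, 7]]·[c₂, c₁, c₀]ᵀ = [4482, 666, 117]ᵀ.
Solving the 3×3 system (Gaussian elimination) gives c₂ = 33261/15988, c₁ = -35697/15988, c₀ = -4347/1142.

c₂ = 2.080, c₁ = -2.233, c₀ = -3.806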